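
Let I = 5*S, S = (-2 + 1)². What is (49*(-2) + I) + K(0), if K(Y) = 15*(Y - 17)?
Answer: -348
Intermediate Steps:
K(Y) = -255 + 15*Y (K(Y) = 15*(-17 + Y) = -255 + 15*Y)
S = 1 (S = (-1)² = 1)
I = 5 (I = 5*1 = 5)
(49*(-2) + I) + K(0) = (49*(-2) + 5) + (-255 + 15*0) = (-98 + 5) + (-255 + 0) = -93 - 255 = -348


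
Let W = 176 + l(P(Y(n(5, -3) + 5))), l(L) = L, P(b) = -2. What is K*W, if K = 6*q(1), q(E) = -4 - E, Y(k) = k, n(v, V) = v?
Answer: -5220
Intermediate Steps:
W = 174 (W = 176 - 2 = 174)
K = -30 (K = 6*(-4 - 1*1) = 6*(-4 - 1) = 6*(-5) = -30)
K*W = -30*174 = -5220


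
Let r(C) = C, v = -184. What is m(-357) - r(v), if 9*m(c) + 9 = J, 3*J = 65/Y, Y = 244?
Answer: 1205669/6588 ≈ 183.01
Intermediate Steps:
J = 65/732 (J = (65/244)/3 = (65*(1/244))/3 = (⅓)*(65/244) = 65/732 ≈ 0.088798)
m(c) = -6523/6588 (m(c) = -1 + (⅑)*(65/732) = -1 + 65/6588 = -6523/6588)
m(-357) - r(v) = -6523/6588 - 1*(-184) = -6523/6588 + 184 = 1205669/6588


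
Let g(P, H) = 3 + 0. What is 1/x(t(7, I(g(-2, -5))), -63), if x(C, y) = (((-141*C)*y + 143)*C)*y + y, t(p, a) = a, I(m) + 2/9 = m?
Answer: -1/4343213 ≈ -2.3024e-7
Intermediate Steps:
g(P, H) = 3
I(m) = -2/9 + m
x(C, y) = y + C*y*(143 - 141*C*y) (x(C, y) = ((-141*C*y + 143)*C)*y + y = ((143 - 141*C*y)*C)*y + y = (C*(143 - 141*C*y))*y + y = C*y*(143 - 141*C*y) + y = y + C*y*(143 - 141*C*y))
1/x(t(7, I(g(-2, -5))), -63) = 1/(-63*(1 + 143*(-2/9 + 3) - 141*(-63)*(-2/9 + 3)**2)) = 1/(-63*(1 + 143*(25/9) - 141*(-63)*(25/9)**2)) = 1/(-63*(1 + 3575/9 - 141*(-63)*625/81)) = 1/(-63*(1 + 3575/9 + 205625/3)) = 1/(-63*620459/9) = 1/(-4343213) = -1/4343213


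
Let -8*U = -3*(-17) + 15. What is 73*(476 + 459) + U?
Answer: 272987/4 ≈ 68247.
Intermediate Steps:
U = -33/4 (U = -(-3*(-17) + 15)/8 = -(51 + 15)/8 = -1/8*66 = -33/4 ≈ -8.2500)
73*(476 + 459) + U = 73*(476 + 459) - 33/4 = 73*935 - 33/4 = 68255 - 33/4 = 272987/4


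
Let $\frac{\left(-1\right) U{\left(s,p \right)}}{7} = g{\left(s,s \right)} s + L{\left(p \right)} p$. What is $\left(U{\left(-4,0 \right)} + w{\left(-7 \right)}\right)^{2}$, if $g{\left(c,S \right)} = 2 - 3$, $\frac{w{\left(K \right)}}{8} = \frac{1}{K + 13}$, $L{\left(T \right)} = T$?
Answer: $\frac{6400}{9} \approx 711.11$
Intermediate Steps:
$w{\left(K \right)} = \frac{8}{13 + K}$ ($w{\left(K \right)} = \frac{8}{K + 13} = \frac{8}{13 + K}$)
$g{\left(c,S \right)} = -1$ ($g{\left(c,S \right)} = 2 - 3 = -1$)
$U{\left(s,p \right)} = - 7 p^{2} + 7 s$ ($U{\left(s,p \right)} = - 7 \left(- s + p p\right) = - 7 \left(- s + p^{2}\right) = - 7 \left(p^{2} - s\right) = - 7 p^{2} + 7 s$)
$\left(U{\left(-4,0 \right)} + w{\left(-7 \right)}\right)^{2} = \left(\left(- 7 \cdot 0^{2} + 7 \left(-4\right)\right) + \frac{8}{13 - 7}\right)^{2} = \left(\left(\left(-7\right) 0 - 28\right) + \frac{8}{6}\right)^{2} = \left(\left(0 - 28\right) + 8 \cdot \frac{1}{6}\right)^{2} = \left(-28 + \frac{4}{3}\right)^{2} = \left(- \frac{80}{3}\right)^{2} = \frac{6400}{9}$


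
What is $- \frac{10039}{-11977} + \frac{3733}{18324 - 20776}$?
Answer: $- \frac{20094513}{29367604} \approx -0.68424$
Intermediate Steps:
$- \frac{10039}{-11977} + \frac{3733}{18324 - 20776} = \left(-10039\right) \left(- \frac{1}{11977}\right) + \frac{3733}{18324 - 20776} = \frac{10039}{11977} + \frac{3733}{-2452} = \frac{10039}{11977} + 3733 \left(- \frac{1}{2452}\right) = \frac{10039}{11977} - \frac{3733}{2452} = - \frac{20094513}{29367604}$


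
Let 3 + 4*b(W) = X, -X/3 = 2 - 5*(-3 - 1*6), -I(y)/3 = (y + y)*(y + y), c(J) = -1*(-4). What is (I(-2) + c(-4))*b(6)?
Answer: 1584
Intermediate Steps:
c(J) = 4
I(y) = -12*y² (I(y) = -3*(y + y)*(y + y) = -3*2*y*2*y = -12*y²)
X = -141 (X = -3*(2 - 5*(-3 - 1*6)) = -3*(2 - 5*(-3 - 6)) = -3*(2 - 5*(-9)) = -3*(2 + 45) = -3*47 = -141)
b(W) = -36 (b(W) = -¾ + (¼)*(-141) = -¾ - 141/4 = -36)
(I(-2) + c(-4))*b(6) = (-12*(-2)² + 4)*(-36) = (-12*4 + 4)*(-36) = (-48 + 4)*(-36) = -44*(-36) = 1584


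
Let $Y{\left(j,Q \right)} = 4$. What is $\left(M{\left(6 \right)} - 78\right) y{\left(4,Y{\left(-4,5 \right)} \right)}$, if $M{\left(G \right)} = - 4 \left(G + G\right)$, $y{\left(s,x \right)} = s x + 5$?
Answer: $-2646$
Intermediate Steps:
$y{\left(s,x \right)} = 5 + s x$
$M{\left(G \right)} = - 8 G$ ($M{\left(G \right)} = - 4 \cdot 2 G = - 8 G$)
$\left(M{\left(6 \right)} - 78\right) y{\left(4,Y{\left(-4,5 \right)} \right)} = \left(\left(-8\right) 6 - 78\right) \left(5 + 4 \cdot 4\right) = \left(-48 - 78\right) \left(5 + 16\right) = \left(-126\right) 21 = -2646$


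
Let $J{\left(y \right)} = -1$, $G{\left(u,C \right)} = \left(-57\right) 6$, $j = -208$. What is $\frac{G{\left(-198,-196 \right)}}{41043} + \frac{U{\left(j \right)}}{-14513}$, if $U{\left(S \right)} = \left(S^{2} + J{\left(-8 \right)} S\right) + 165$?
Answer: $- \frac{598652279}{198552353} \approx -3.0151$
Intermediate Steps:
$G{\left(u,C \right)} = -342$
$U{\left(S \right)} = 165 + S^{2} - S$ ($U{\left(S \right)} = \left(S^{2} - S\right) + 165 = 165 + S^{2} - S$)
$\frac{G{\left(-198,-196 \right)}}{41043} + \frac{U{\left(j \right)}}{-14513} = - \frac{342}{41043} + \frac{165 + \left(-208\right)^{2} - -208}{-14513} = \left(-342\right) \frac{1}{41043} + \left(165 + 43264 + 208\right) \left(- \frac{1}{14513}\right) = - \frac{114}{13681} + 43637 \left(- \frac{1}{14513}\right) = - \frac{114}{13681} - \frac{43637}{14513} = - \frac{598652279}{198552353}$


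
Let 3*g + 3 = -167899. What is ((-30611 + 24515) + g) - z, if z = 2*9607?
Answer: -243832/3 ≈ -81277.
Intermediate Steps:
g = -167902/3 (g = -1 + (⅓)*(-167899) = -1 - 167899/3 = -167902/3 ≈ -55967.)
z = 19214
((-30611 + 24515) + g) - z = ((-30611 + 24515) - 167902/3) - 1*19214 = (-6096 - 167902/3) - 19214 = -186190/3 - 19214 = -243832/3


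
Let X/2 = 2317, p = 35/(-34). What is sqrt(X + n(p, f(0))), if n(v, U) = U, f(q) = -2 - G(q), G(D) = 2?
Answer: sqrt(4630) ≈ 68.044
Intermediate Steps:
p = -35/34 (p = 35*(-1/34) = -35/34 ≈ -1.0294)
f(q) = -4 (f(q) = -2 - 1*2 = -2 - 2 = -4)
X = 4634 (X = 2*2317 = 4634)
sqrt(X + n(p, f(0))) = sqrt(4634 - 4) = sqrt(4630)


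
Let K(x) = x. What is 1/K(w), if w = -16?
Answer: -1/16 ≈ -0.062500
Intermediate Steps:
1/K(w) = 1/(-16) = -1/16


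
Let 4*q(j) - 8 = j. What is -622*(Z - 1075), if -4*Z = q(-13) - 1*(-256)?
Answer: 5666109/8 ≈ 7.0826e+5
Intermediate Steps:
q(j) = 2 + j/4
Z = -1019/16 (Z = -((2 + (¼)*(-13)) - 1*(-256))/4 = -((2 - 13/4) + 256)/4 = -(-5/4 + 256)/4 = -¼*1019/4 = -1019/16 ≈ -63.688)
-622*(Z - 1075) = -622*(-1019/16 - 1075) = -622*(-18219/16) = 5666109/8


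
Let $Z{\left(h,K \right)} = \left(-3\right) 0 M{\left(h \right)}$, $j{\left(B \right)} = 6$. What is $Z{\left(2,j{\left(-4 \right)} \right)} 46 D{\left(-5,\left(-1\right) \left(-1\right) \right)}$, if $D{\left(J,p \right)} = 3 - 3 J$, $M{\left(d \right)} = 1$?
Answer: $0$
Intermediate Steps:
$Z{\left(h,K \right)} = 0$ ($Z{\left(h,K \right)} = \left(-3\right) 0 \cdot 1 = 0 \cdot 1 = 0$)
$Z{\left(2,j{\left(-4 \right)} \right)} 46 D{\left(-5,\left(-1\right) \left(-1\right) \right)} = 0 \cdot 46 \left(3 - -15\right) = 0 \left(3 + 15\right) = 0 \cdot 18 = 0$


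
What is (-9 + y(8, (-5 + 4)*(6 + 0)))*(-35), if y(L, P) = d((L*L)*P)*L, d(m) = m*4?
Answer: 430395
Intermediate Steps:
d(m) = 4*m
y(L, P) = 4*P*L³ (y(L, P) = (4*((L*L)*P))*L = (4*(L²*P))*L = (4*(P*L²))*L = (4*P*L²)*L = 4*P*L³)
(-9 + y(8, (-5 + 4)*(6 + 0)))*(-35) = (-9 + 4*((-5 + 4)*(6 + 0))*8³)*(-35) = (-9 + 4*(-1*6)*512)*(-35) = (-9 + 4*(-6)*512)*(-35) = (-9 - 12288)*(-35) = -12297*(-35) = 430395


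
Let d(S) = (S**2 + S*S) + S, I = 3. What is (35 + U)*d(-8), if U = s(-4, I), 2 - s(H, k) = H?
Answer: 4920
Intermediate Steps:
d(S) = S + 2*S**2 (d(S) = (S**2 + S**2) + S = 2*S**2 + S = S + 2*S**2)
s(H, k) = 2 - H
U = 6 (U = 2 - 1*(-4) = 2 + 4 = 6)
(35 + U)*d(-8) = (35 + 6)*(-8*(1 + 2*(-8))) = 41*(-8*(1 - 16)) = 41*(-8*(-15)) = 41*120 = 4920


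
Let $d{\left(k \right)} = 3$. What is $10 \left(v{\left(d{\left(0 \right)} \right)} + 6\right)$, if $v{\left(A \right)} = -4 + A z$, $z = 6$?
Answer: $200$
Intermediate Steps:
$v{\left(A \right)} = -4 + 6 A$ ($v{\left(A \right)} = -4 + A 6 = -4 + 6 A$)
$10 \left(v{\left(d{\left(0 \right)} \right)} + 6\right) = 10 \left(\left(-4 + 6 \cdot 3\right) + 6\right) = 10 \left(\left(-4 + 18\right) + 6\right) = 10 \left(14 + 6\right) = 10 \cdot 20 = 200$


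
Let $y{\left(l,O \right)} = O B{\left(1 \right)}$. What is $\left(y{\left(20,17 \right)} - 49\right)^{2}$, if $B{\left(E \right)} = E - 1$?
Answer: $2401$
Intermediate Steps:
$B{\left(E \right)} = -1 + E$
$y{\left(l,O \right)} = 0$ ($y{\left(l,O \right)} = O \left(-1 + 1\right) = O 0 = 0$)
$\left(y{\left(20,17 \right)} - 49\right)^{2} = \left(0 - 49\right)^{2} = \left(-49\right)^{2} = 2401$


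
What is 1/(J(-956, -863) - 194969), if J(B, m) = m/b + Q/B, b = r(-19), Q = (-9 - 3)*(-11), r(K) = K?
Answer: -4541/885148599 ≈ -5.1302e-6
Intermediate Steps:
Q = 132 (Q = -12*(-11) = 132)
b = -19
J(B, m) = 132/B - m/19 (J(B, m) = m/(-19) + 132/B = m*(-1/19) + 132/B = -m/19 + 132/B = 132/B - m/19)
1/(J(-956, -863) - 194969) = 1/((132/(-956) - 1/19*(-863)) - 194969) = 1/((132*(-1/956) + 863/19) - 194969) = 1/((-33/239 + 863/19) - 194969) = 1/(205630/4541 - 194969) = 1/(-885148599/4541) = -4541/885148599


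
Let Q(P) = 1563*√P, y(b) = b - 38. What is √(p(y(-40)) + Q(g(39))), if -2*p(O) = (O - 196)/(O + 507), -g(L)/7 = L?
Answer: √(58773 + 287656083*I*√273)/429 ≈ 113.63 + 113.63*I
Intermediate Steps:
g(L) = -7*L
y(b) = -38 + b
p(O) = -(-196 + O)/(2*(507 + O)) (p(O) = -(O - 196)/(2*(O + 507)) = -(-196 + O)/(2*(507 + O)))
√(p(y(-40)) + Q(g(39))) = √((196 - (-38 - 40))/(2*(507 + (-38 - 40))) + 1563*√(-7*39)) = √((196 - 1*(-78))/(2*(507 - 78)) + 1563*√(-273)) = √((½)*(196 + 78)/429 + 1563*(I*√273)) = √((½)*(1/429)*274 + 1563*I*√273) = √(137/429 + 1563*I*√273)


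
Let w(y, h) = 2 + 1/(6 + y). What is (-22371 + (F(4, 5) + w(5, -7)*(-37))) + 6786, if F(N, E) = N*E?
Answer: -172066/11 ≈ -15642.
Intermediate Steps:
F(N, E) = E*N
(-22371 + (F(4, 5) + w(5, -7)*(-37))) + 6786 = (-22371 + (5*4 + ((13 + 2*5)/(6 + 5))*(-37))) + 6786 = (-22371 + (20 + ((13 + 10)/11)*(-37))) + 6786 = (-22371 + (20 + ((1/11)*23)*(-37))) + 6786 = (-22371 + (20 + (23/11)*(-37))) + 6786 = (-22371 + (20 - 851/11)) + 6786 = (-22371 - 631/11) + 6786 = -246712/11 + 6786 = -172066/11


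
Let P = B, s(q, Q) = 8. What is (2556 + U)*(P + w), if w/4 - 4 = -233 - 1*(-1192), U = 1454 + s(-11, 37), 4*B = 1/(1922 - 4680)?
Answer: 12196140481/788 ≈ 1.5477e+7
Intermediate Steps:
B = -1/11032 (B = 1/(4*(1922 - 4680)) = (¼)/(-2758) = (¼)*(-1/2758) = -1/11032 ≈ -9.0645e-5)
P = -1/11032 ≈ -9.0645e-5
U = 1462 (U = 1454 + 8 = 1462)
w = 3852 (w = 16 + 4*(-233 - 1*(-1192)) = 16 + 4*(-233 + 1192) = 16 + 4*959 = 16 + 3836 = 3852)
(2556 + U)*(P + w) = (2556 + 1462)*(-1/11032 + 3852) = 4018*(42495263/11032) = 12196140481/788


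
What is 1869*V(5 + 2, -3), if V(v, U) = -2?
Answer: -3738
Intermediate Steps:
1869*V(5 + 2, -3) = 1869*(-2) = -3738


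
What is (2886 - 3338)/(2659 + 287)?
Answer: -226/1473 ≈ -0.15343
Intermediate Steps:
(2886 - 3338)/(2659 + 287) = -452/2946 = -452*1/2946 = -226/1473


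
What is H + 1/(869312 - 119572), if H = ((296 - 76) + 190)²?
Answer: 126031294001/749740 ≈ 1.6810e+5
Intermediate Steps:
H = 168100 (H = (220 + 190)² = 410² = 168100)
H + 1/(869312 - 119572) = 168100 + 1/(869312 - 119572) = 168100 + 1/749740 = 126031294001/749740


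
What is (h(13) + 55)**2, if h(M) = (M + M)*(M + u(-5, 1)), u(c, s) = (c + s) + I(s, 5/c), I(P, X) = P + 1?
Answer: 116281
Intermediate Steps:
I(P, X) = 1 + P
u(c, s) = 1 + c + 2*s (u(c, s) = (c + s) + (1 + s) = 1 + c + 2*s)
h(M) = 2*M*(-2 + M) (h(M) = (M + M)*(M + (1 - 5 + 2*1)) = (2*M)*(M + (1 - 5 + 2)) = (2*M)*(M - 2) = (2*M)*(-2 + M) = 2*M*(-2 + M))
(h(13) + 55)**2 = (2*13*(-2 + 13) + 55)**2 = (2*13*11 + 55)**2 = (286 + 55)**2 = 341**2 = 116281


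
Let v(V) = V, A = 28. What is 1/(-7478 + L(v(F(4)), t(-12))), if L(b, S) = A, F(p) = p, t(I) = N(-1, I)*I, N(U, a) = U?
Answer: -1/7450 ≈ -0.00013423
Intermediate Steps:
t(I) = -I
L(b, S) = 28
1/(-7478 + L(v(F(4)), t(-12))) = 1/(-7478 + 28) = 1/(-7450) = -1/7450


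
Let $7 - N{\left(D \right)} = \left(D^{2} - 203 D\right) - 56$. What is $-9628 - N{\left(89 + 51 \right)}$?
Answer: $-18511$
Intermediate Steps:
$N{\left(D \right)} = 63 - D^{2} + 203 D$ ($N{\left(D \right)} = 7 - \left(\left(D^{2} - 203 D\right) - 56\right) = 7 - \left(-56 + D^{2} - 203 D\right) = 7 + \left(56 - D^{2} + 203 D\right) = 63 - D^{2} + 203 D$)
$-9628 - N{\left(89 + 51 \right)} = -9628 - \left(63 - \left(89 + 51\right)^{2} + 203 \left(89 + 51\right)\right) = -9628 - \left(63 - 140^{2} + 203 \cdot 140\right) = -9628 - \left(63 - 19600 + 28420\right) = -9628 - 8883 = -18511$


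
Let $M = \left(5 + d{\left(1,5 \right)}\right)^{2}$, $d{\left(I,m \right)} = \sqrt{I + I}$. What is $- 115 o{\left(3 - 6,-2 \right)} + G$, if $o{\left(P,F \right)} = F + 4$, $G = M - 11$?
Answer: $-214 + 10 \sqrt{2} \approx -199.86$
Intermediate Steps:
$d{\left(I,m \right)} = \sqrt{2} \sqrt{I}$ ($d{\left(I,m \right)} = \sqrt{2 I} = \sqrt{2} \sqrt{I}$)
$M = \left(5 + \sqrt{2}\right)^{2}$ ($M = \left(5 + \sqrt{2} \sqrt{1}\right)^{2} = \left(5 + \sqrt{2} \cdot 1\right)^{2} = \left(5 + \sqrt{2}\right)^{2} \approx 41.142$)
$G = -11 + \left(5 + \sqrt{2}\right)^{2}$ ($G = \left(5 + \sqrt{2}\right)^{2} - 11 = -11 + \left(5 + \sqrt{2}\right)^{2} \approx 30.142$)
$o{\left(P,F \right)} = 4 + F$
$- 115 o{\left(3 - 6,-2 \right)} + G = - 115 \left(4 - 2\right) + \left(16 + 10 \sqrt{2}\right) = \left(-115\right) 2 + \left(16 + 10 \sqrt{2}\right) = -230 + \left(16 + 10 \sqrt{2}\right) = -214 + 10 \sqrt{2}$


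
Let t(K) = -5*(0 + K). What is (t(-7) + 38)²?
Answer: 5329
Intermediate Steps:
t(K) = -5*K
(t(-7) + 38)² = (-5*(-7) + 38)² = (35 + 38)² = 73² = 5329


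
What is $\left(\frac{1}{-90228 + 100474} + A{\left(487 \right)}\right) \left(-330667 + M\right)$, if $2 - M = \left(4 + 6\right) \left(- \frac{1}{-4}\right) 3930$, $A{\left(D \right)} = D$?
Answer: $- \frac{849489011735}{5123} \approx -1.6582 \cdot 10^{8}$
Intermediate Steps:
$M = -9823$ ($M = 2 - \left(4 + 6\right) \left(- \frac{1}{-4}\right) 3930 = 2 - 10 \left(\left(-1\right) \left(- \frac{1}{4}\right)\right) 3930 = 2 - 10 \cdot \frac{1}{4} \cdot 3930 = 2 - \frac{5}{2} \cdot 3930 = 2 - 9825 = -9823$)
$\left(\frac{1}{-90228 + 100474} + A{\left(487 \right)}\right) \left(-330667 + M\right) = \left(\frac{1}{-90228 + 100474} + 487\right) \left(-330667 - 9823\right) = \left(\frac{1}{10246} + 487\right) \left(-340490\right) = \frac{4989803}{10246} \left(-340490\right) = - \frac{849489011735}{5123}$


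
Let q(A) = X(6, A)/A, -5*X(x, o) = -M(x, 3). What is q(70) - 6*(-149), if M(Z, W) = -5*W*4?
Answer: 31284/35 ≈ 893.83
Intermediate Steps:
M(Z, W) = -20*W
X(x, o) = -12 (X(x, o) = -(-1)*(-20*3)/5 = -(-1)*(-60)/5 = -⅕*60 = -12)
q(A) = -12/A
q(70) - 6*(-149) = -12/70 - 6*(-149) = -12*1/70 - 1*(-894) = -6/35 + 894 = 31284/35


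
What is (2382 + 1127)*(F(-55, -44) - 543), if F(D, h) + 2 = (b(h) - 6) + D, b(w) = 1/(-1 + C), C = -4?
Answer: -10635779/5 ≈ -2.1272e+6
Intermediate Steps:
b(w) = -⅕ (b(w) = 1/(-1 - 4) = 1/(-5) = -⅕)
F(D, h) = -41/5 + D (F(D, h) = -2 + ((-⅕ - 6) + D) = -2 + (-31/5 + D) = -41/5 + D)
(2382 + 1127)*(F(-55, -44) - 543) = (2382 + 1127)*((-41/5 - 55) - 543) = 3509*(-316/5 - 543) = 3509*(-3031/5) = -10635779/5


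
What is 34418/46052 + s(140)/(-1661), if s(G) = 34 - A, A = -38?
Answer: 26926277/38246186 ≈ 0.70403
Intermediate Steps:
s(G) = 72 (s(G) = 34 - 1*(-38) = 34 + 38 = 72)
34418/46052 + s(140)/(-1661) = 34418/46052 + 72/(-1661) = 34418*(1/46052) + 72*(-1/1661) = 17209/23026 - 72/1661 = 26926277/38246186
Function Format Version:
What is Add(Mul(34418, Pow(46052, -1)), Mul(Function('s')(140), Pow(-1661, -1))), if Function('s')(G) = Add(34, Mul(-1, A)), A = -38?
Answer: Rational(26926277, 38246186) ≈ 0.70403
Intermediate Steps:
Function('s')(G) = 72 (Function('s')(G) = Add(34, Mul(-1, -38)) = Add(34, 38) = 72)
Add(Mul(34418, Pow(46052, -1)), Mul(Function('s')(140), Pow(-1661, -1))) = Add(Mul(34418, Pow(46052, -1)), Mul(72, Pow(-1661, -1))) = Add(Mul(34418, Rational(1, 46052)), Mul(72, Rational(-1, 1661))) = Add(Rational(17209, 23026), Rational(-72, 1661)) = Rational(26926277, 38246186)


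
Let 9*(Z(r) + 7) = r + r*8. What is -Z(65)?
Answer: -58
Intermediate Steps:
Z(r) = -7 + r (Z(r) = -7 + (r + r*8)/9 = -7 + (r + 8*r)/9 = -7 + (9*r)/9 = -7 + r)
-Z(65) = -(-7 + 65) = -1*58 = -58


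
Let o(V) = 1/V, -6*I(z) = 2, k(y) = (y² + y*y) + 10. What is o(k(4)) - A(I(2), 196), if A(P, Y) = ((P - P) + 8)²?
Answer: -2687/42 ≈ -63.976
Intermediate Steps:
k(y) = 10 + 2*y² (k(y) = (y² + y²) + 10 = 2*y² + 10 = 10 + 2*y²)
I(z) = -⅓ (I(z) = -⅙*2 = -⅓)
A(P, Y) = 64 (A(P, Y) = (0 + 8)² = 8² = 64)
o(k(4)) - A(I(2), 196) = 1/(10 + 2*4²) - 1*64 = 1/(10 + 2*16) - 64 = 1/(10 + 32) - 64 = 1/42 - 64 = -2687/42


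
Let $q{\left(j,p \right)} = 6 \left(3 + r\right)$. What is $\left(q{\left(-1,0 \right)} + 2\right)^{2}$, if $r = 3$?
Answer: $1444$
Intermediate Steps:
$q{\left(j,p \right)} = 36$ ($q{\left(j,p \right)} = 6 \left(3 + 3\right) = 6 \cdot 6 = 36$)
$\left(q{\left(-1,0 \right)} + 2\right)^{2} = \left(36 + 2\right)^{2} = 38^{2} = 1444$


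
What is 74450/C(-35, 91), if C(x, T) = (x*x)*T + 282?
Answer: 74450/111757 ≈ 0.66618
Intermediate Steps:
C(x, T) = 282 + T*x**2 (C(x, T) = x**2*T + 282 = T*x**2 + 282 = 282 + T*x**2)
74450/C(-35, 91) = 74450/(282 + 91*(-35)**2) = 74450/(282 + 91*1225) = 74450/(282 + 111475) = 74450/111757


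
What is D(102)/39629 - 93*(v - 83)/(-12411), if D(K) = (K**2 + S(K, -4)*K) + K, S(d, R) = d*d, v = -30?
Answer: 4294860431/163945173 ≈ 26.197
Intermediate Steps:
S(d, R) = d**2
D(K) = K + K**2 + K**3 (D(K) = (K**2 + K**2*K) + K = (K**2 + K**3) + K = K + K**2 + K**3)
D(102)/39629 - 93*(v - 83)/(-12411) = (102*(1 + 102 + 102**2))/39629 - 93*(-30 - 83)/(-12411) = (102*(1 + 102 + 10404))*(1/39629) - 93*(-113)*(-1/12411) = (102*10507)*(1/39629) + 10509*(-1/12411) = 1071714*(1/39629) - 3503/4137 = 1071714/39629 - 3503/4137 = 4294860431/163945173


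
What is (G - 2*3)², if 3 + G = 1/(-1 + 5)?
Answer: 1225/16 ≈ 76.563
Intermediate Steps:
G = -11/4 (G = -3 + 1/(-1 + 5) = -3 + 1/4 = -3 + ¼ = -11/4 ≈ -2.7500)
(G - 2*3)² = (-11/4 - 2*3)² = (-11/4 - 6)² = (-35/4)² = 1225/16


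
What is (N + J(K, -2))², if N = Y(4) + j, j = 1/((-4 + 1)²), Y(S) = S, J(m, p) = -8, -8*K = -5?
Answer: 1225/81 ≈ 15.123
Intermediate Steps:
K = 5/8 (K = -⅛*(-5) = 5/8 ≈ 0.62500)
j = ⅑ (j = 1/((-3)²) = 1/9 = ⅑ ≈ 0.11111)
N = 37/9 (N = 4 + ⅑ = 37/9 ≈ 4.1111)
(N + J(K, -2))² = (37/9 - 8)² = (-35/9)² = 1225/81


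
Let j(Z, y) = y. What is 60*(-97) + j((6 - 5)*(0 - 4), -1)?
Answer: -5821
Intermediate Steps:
60*(-97) + j((6 - 5)*(0 - 4), -1) = 60*(-97) - 1 = -5820 - 1 = -5821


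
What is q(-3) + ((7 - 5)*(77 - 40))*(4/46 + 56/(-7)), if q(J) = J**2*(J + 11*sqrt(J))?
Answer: -14089/23 + 99*I*sqrt(3) ≈ -612.57 + 171.47*I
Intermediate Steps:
q(-3) + ((7 - 5)*(77 - 40))*(4/46 + 56/(-7)) = ((-3)**3 + 11*(-3)**(5/2)) + ((7 - 5)*(77 - 40))*(4/46 + 56/(-7)) = (-27 + 11*(9*I*sqrt(3))) + (2*37)*(4*(1/46) + 56*(-1/7)) = (-27 + 99*I*sqrt(3)) + 74*(2/23 - 8) = (-27 + 99*I*sqrt(3)) + 74*(-182/23) = (-27 + 99*I*sqrt(3)) - 13468/23 = -14089/23 + 99*I*sqrt(3)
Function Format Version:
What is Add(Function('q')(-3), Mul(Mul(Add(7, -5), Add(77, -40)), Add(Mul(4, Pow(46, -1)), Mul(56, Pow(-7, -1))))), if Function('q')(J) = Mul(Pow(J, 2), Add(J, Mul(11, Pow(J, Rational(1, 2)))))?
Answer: Add(Rational(-14089, 23), Mul(99, I, Pow(3, Rational(1, 2)))) ≈ Add(-612.57, Mul(171.47, I))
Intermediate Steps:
Add(Function('q')(-3), Mul(Mul(Add(7, -5), Add(77, -40)), Add(Mul(4, Pow(46, -1)), Mul(56, Pow(-7, -1))))) = Add(Add(Pow(-3, 3), Mul(11, Pow(-3, Rational(5, 2)))), Mul(Mul(Add(7, -5), Add(77, -40)), Add(Mul(4, Pow(46, -1)), Mul(56, Pow(-7, -1))))) = Add(Add(-27, Mul(11, Mul(9, I, Pow(3, Rational(1, 2))))), Mul(Mul(2, 37), Add(Mul(4, Rational(1, 46)), Mul(56, Rational(-1, 7))))) = Add(Add(-27, Mul(99, I, Pow(3, Rational(1, 2)))), Mul(74, Add(Rational(2, 23), -8))) = Add(Add(-27, Mul(99, I, Pow(3, Rational(1, 2)))), Mul(74, Rational(-182, 23))) = Add(Add(-27, Mul(99, I, Pow(3, Rational(1, 2)))), Rational(-13468, 23)) = Add(Rational(-14089, 23), Mul(99, I, Pow(3, Rational(1, 2))))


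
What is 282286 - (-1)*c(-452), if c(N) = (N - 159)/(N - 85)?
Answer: 151588193/537 ≈ 2.8229e+5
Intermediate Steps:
c(N) = (-159 + N)/(-85 + N)
282286 - (-1)*c(-452) = 282286 - (-1)*(-159 - 452)/(-85 - 452) = 282286 - (-1)*-611/(-537) = 282286 - (-1)*(-1/537*(-611)) = 282286 - (-1)*611/537 = 282286 - 1*(-611/537) = 282286 + 611/537 = 151588193/537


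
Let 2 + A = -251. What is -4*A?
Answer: 1012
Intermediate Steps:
A = -253 (A = -2 - 251 = -253)
-4*A = -4*(-253) = 1012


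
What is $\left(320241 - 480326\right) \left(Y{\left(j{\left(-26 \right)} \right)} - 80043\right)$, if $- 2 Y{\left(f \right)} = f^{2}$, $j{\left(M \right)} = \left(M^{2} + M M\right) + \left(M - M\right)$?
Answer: $159123689575$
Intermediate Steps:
$j{\left(M \right)} = 2 M^{2}$ ($j{\left(M \right)} = \left(M^{2} + M^{2}\right) + 0 = 2 M^{2} + 0 = 2 M^{2}$)
$Y{\left(f \right)} = - \frac{f^{2}}{2}$
$\left(320241 - 480326\right) \left(Y{\left(j{\left(-26 \right)} \right)} - 80043\right) = \left(320241 - 480326\right) \left(- \frac{\left(2 \left(-26\right)^{2}\right)^{2}}{2} - 80043\right) = - 160085 \left(- \frac{\left(2 \cdot 676\right)^{2}}{2} - 80043\right) = - 160085 \left(- \frac{1352^{2}}{2} - 80043\right) = - 160085 \left(\left(- \frac{1}{2}\right) 1827904 - 80043\right) = - 160085 \left(-913952 - 80043\right) = \left(-160085\right) \left(-993995\right) = 159123689575$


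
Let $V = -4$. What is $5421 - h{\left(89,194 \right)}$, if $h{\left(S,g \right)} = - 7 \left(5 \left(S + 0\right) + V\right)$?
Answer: $8508$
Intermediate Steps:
$h{\left(S,g \right)} = 28 - 35 S$ ($h{\left(S,g \right)} = - 7 \left(5 \left(S + 0\right) - 4\right) = - 7 \left(5 S - 4\right) = - 7 \left(-4 + 5 S\right) = 28 - 35 S$)
$5421 - h{\left(89,194 \right)} = 5421 - \left(28 - 3115\right) = 5421 - -3087 = 5421 + 3087 = 8508$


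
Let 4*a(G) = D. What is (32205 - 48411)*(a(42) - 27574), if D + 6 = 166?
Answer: 446216004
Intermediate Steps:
D = 160 (D = -6 + 166 = 160)
a(G) = 40 (a(G) = (1/4)*160 = 40)
(32205 - 48411)*(a(42) - 27574) = (32205 - 48411)*(40 - 27574) = -16206*(-27534) = 446216004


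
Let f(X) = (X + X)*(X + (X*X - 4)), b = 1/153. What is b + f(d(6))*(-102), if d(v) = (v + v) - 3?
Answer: -24158087/153 ≈ -1.5790e+5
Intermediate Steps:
b = 1/153 ≈ 0.0065359
d(v) = -3 + 2*v (d(v) = 2*v - 3 = -3 + 2*v)
f(X) = 2*X*(-4 + X + X**2) (f(X) = (2*X)*(X + (X**2 - 4)) = (2*X)*(X + (-4 + X**2)) = (2*X)*(-4 + X + X**2) = 2*X*(-4 + X + X**2))
b + f(d(6))*(-102) = 1/153 + (2*(-3 + 2*6)*(-4 + (-3 + 2*6) + (-3 + 2*6)**2))*(-102) = 1/153 + (2*(-3 + 12)*(-4 + (-3 + 12) + (-3 + 12)**2))*(-102) = 1/153 + (2*9*(-4 + 9 + 9**2))*(-102) = 1/153 + (2*9*(-4 + 9 + 81))*(-102) = 1/153 + (2*9*86)*(-102) = 1/153 + 1548*(-102) = 1/153 - 157896 = -24158087/153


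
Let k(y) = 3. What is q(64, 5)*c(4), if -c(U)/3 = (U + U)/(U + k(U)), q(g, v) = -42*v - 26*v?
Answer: 8160/7 ≈ 1165.7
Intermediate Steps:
q(g, v) = -68*v
c(U) = -6*U/(3 + U) (c(U) = -3*(U + U)/(U + 3) = -3*2*U/(3 + U) = -6*U/(3 + U))
q(64, 5)*c(4) = (-68*5)*(-6*4/(3 + 4)) = -(-2040)*4/7 = -340*(-24/7) = 8160/7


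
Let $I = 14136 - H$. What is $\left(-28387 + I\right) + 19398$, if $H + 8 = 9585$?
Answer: $-4430$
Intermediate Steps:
$H = 9577$ ($H = -8 + 9585 = 9577$)
$I = 4559$ ($I = 14136 - 9577 = 4559$)
$\left(-28387 + I\right) + 19398 = \left(-28387 + 4559\right) + 19398 = -23828 + 19398 = -4430$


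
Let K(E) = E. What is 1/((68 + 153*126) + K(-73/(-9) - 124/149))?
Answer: 1341/25952747 ≈ 5.1671e-5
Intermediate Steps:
1/((68 + 153*126) + K(-73/(-9) - 124/149)) = 1/((68 + 153*126) + (-73/(-9) - 124/149)) = 1/((68 + 19278) + (-73*(-⅑) - 124*1/149)) = 1/(19346 + (73/9 - 124/149)) = 1/(19346 + 9761/1341) = 1/(25952747/1341) = 1341/25952747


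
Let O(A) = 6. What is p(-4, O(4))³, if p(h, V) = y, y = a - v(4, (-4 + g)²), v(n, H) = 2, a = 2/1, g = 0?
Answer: 0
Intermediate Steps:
a = 2 (a = 2*1 = 2)
y = 0 (y = 2 - 1*2 = 2 - 2 = 0)
p(h, V) = 0
p(-4, O(4))³ = 0³ = 0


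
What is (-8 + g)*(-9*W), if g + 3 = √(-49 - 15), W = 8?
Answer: 792 - 576*I ≈ 792.0 - 576.0*I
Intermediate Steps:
g = -3 + 8*I (g = -3 + √(-49 - 15) = -3 + √(-64) = -3 + 8*I ≈ -3.0 + 8.0*I)
(-8 + g)*(-9*W) = (-8 + (-3 + 8*I))*(-9*8) = (-11 + 8*I)*(-72) = 792 - 576*I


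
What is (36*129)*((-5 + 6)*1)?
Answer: 4644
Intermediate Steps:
(36*129)*((-5 + 6)*1) = 4644*(1*1) = 4644*1 = 4644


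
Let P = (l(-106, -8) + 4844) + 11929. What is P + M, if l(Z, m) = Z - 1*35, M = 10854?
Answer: 27486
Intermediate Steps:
l(Z, m) = -35 + Z (l(Z, m) = Z - 35 = -35 + Z)
P = 16632 (P = ((-35 - 106) + 4844) + 11929 = (-141 + 4844) + 11929 = 4703 + 11929 = 16632)
P + M = 16632 + 10854 = 27486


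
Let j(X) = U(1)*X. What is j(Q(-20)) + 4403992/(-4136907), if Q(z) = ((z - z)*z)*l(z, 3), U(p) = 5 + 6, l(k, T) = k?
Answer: -4403992/4136907 ≈ -1.0646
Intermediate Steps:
U(p) = 11
Q(z) = 0 (Q(z) = ((z - z)*z)*z = (0*z)*z = 0*z = 0)
j(X) = 11*X
j(Q(-20)) + 4403992/(-4136907) = 11*0 + 4403992/(-4136907) = 0 + 4403992*(-1/4136907) = 0 - 4403992/4136907 = -4403992/4136907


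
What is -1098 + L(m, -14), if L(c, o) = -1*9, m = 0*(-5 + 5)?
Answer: -1107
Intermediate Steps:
m = 0 (m = 0*0 = 0)
L(c, o) = -9
-1098 + L(m, -14) = -1098 - 9 = -1107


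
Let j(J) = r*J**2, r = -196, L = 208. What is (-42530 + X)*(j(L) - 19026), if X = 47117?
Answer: -38983857990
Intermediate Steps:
j(J) = -196*J**2
(-42530 + X)*(j(L) - 19026) = (-42530 + 47117)*(-196*208**2 - 19026) = 4587*(-196*43264 - 19026) = 4587*(-8479744 - 19026) = 4587*(-8498770) = -38983857990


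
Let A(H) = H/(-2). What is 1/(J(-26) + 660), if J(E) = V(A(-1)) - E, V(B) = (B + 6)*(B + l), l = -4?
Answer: 4/2653 ≈ 0.0015077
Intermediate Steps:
A(H) = -H/2 (A(H) = H*(-½) = -H/2)
V(B) = (-4 + B)*(6 + B) (V(B) = (B + 6)*(B - 4) = (6 + B)*(-4 + B) = (-4 + B)*(6 + B))
J(E) = -91/4 - E (J(E) = (-24 + (-½*(-1))² + 2*(-½*(-1))) - E = (-24 + (½)² + 2*(½)) - E = (-24 + ¼ + 1) - E = -91/4 - E)
1/(J(-26) + 660) = 1/((-91/4 - 1*(-26)) + 660) = 1/((-91/4 + 26) + 660) = 1/(13/4 + 660) = 1/(2653/4) = 4/2653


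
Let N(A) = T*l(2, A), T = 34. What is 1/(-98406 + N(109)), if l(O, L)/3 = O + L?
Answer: -1/87084 ≈ -1.1483e-5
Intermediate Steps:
l(O, L) = 3*L + 3*O (l(O, L) = 3*(O + L) = 3*(L + O) = 3*L + 3*O)
N(A) = 204 + 102*A (N(A) = 34*(3*A + 3*2) = 34*(3*A + 6) = 34*(6 + 3*A) = 204 + 102*A)
1/(-98406 + N(109)) = 1/(-98406 + (204 + 102*109)) = 1/(-98406 + (204 + 11118)) = 1/(-98406 + 11322) = 1/(-87084) = -1/87084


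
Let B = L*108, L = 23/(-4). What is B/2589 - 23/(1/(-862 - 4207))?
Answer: 100614374/863 ≈ 1.1659e+5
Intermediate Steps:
L = -23/4 (L = 23*(-1/4) = -23/4 ≈ -5.7500)
B = -621 (B = -23/4*108 = -621)
B/2589 - 23/(1/(-862 - 4207)) = -621/2589 - 23/(1/(-862 - 4207)) = -621*1/2589 - 23/(1/(-5069)) = -207/863 - 23/(-1/5069) = -207/863 - 23*(-5069) = -207/863 + 116587 = 100614374/863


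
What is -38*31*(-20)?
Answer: 23560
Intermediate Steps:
-38*31*(-20) = -1178*(-20) = 23560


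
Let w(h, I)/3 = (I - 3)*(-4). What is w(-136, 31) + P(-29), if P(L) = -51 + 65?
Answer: -322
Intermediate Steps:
P(L) = 14
w(h, I) = 36 - 12*I (w(h, I) = 3*((I - 3)*(-4)) = 3*((-3 + I)*(-4)) = 3*(12 - 4*I) = 36 - 12*I)
w(-136, 31) + P(-29) = (36 - 12*31) + 14 = (36 - 372) + 14 = -336 + 14 = -322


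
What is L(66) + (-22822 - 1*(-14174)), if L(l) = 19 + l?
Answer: -8563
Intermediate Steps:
L(66) + (-22822 - 1*(-14174)) = (19 + 66) + (-22822 - 1*(-14174)) = 85 + (-22822 + 14174) = 85 - 8648 = -8563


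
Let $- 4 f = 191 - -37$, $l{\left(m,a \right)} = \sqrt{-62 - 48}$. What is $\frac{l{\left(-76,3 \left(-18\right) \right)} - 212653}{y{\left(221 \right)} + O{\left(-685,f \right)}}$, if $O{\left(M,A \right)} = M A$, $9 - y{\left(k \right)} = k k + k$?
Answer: $\frac{212653}{10008} - \frac{i \sqrt{110}}{10008} \approx 21.248 - 0.001048 i$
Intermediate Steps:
$l{\left(m,a \right)} = i \sqrt{110}$ ($l{\left(m,a \right)} = \sqrt{-110} = i \sqrt{110}$)
$y{\left(k \right)} = 9 - k - k^{2}$ ($y{\left(k \right)} = 9 - \left(k k + k\right) = 9 - \left(k^{2} + k\right) = 9 - \left(k + k^{2}\right) = 9 - k - k^{2}$)
$f = -57$ ($f = - \frac{191 - -37}{4} = - \frac{191 + 37}{4} = \left(- \frac{1}{4}\right) 228 = -57$)
$O{\left(M,A \right)} = A M$
$\frac{l{\left(-76,3 \left(-18\right) \right)} - 212653}{y{\left(221 \right)} + O{\left(-685,f \right)}} = \frac{i \sqrt{110} - 212653}{\left(9 - 221 - 221^{2}\right) - -39045} = \frac{-212653 + i \sqrt{110}}{\left(9 - 221 - 48841\right) + 39045} = \frac{-212653 + i \sqrt{110}}{-49053 + 39045} = \frac{-212653 + i \sqrt{110}}{-10008} = \left(-212653 + i \sqrt{110}\right) \left(- \frac{1}{10008}\right) = \frac{212653}{10008} - \frac{i \sqrt{110}}{10008}$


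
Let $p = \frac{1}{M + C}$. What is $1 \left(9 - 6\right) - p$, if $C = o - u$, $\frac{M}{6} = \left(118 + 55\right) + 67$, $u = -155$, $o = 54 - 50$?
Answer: $\frac{4796}{1599} \approx 2.9994$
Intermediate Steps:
$o = 4$ ($o = 54 - 50 = 4$)
$M = 1440$ ($M = 6 \left(\left(118 + 55\right) + 67\right) = 6 \left(173 + 67\right) = 6 \cdot 240 = 1440$)
$C = 159$ ($C = 4 - -155 = 4 + 155 = 159$)
$p = \frac{1}{1599}$ ($p = \frac{1}{1440 + 159} = \frac{1}{1599} \approx 0.00062539$)
$1 \left(9 - 6\right) - p = 1 \left(9 - 6\right) - \frac{1}{1599} = 1 \cdot 3 - \frac{1}{1599} = 3 - \frac{1}{1599} = \frac{4796}{1599}$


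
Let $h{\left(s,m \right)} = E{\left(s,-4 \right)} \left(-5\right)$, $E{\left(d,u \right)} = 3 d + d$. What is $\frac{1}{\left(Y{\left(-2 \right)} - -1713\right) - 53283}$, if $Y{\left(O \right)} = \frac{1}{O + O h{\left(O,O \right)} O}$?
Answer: $- \frac{158}{8148059} \approx -1.9391 \cdot 10^{-5}$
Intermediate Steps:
$E{\left(d,u \right)} = 4 d$
$h{\left(s,m \right)} = - 20 s$ ($h{\left(s,m \right)} = 4 s \left(-5\right) = - 20 s$)
$Y{\left(O \right)} = \frac{1}{O - 20 O^{3}}$ ($Y{\left(O \right)} = \frac{1}{O + O \left(- 20 O\right) O} = \frac{1}{O + - 20 O^{2} O} = \frac{1}{O - 20 O^{3}}$)
$\frac{1}{\left(Y{\left(-2 \right)} - -1713\right) - 53283} = \frac{1}{\left(\frac{1}{-2 - 20 \left(-2\right)^{3}} - -1713\right) - 53283} = \frac{1}{\left(\frac{1}{-2 - -160} + 1713\right) - 53283} = \frac{1}{\left(\frac{1}{-2 + 160} + 1713\right) - 53283} = \frac{1}{\left(\frac{1}{158} + 1713\right) - 53283} = \frac{1}{\frac{270655}{158} - 53283} = \frac{1}{- \frac{8148059}{158}} = - \frac{158}{8148059}$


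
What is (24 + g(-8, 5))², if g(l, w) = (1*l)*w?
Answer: 256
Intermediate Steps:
g(l, w) = l*w
(24 + g(-8, 5))² = (24 - 8*5)² = (24 - 40)² = (-16)² = 256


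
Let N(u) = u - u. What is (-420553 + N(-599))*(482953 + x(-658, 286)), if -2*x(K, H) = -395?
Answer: -406380784453/2 ≈ -2.0319e+11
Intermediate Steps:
N(u) = 0
x(K, H) = 395/2 (x(K, H) = -½*(-395) = 395/2)
(-420553 + N(-599))*(482953 + x(-658, 286)) = (-420553 + 0)*(482953 + 395/2) = -420553*966301/2 = -406380784453/2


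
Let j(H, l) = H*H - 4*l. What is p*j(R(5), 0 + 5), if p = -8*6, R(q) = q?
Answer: -240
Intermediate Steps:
j(H, l) = H² - 4*l
p = -48
p*j(R(5), 0 + 5) = -48*(5² - 4*(0 + 5)) = -48*(25 - 4*5) = -48*(25 - 20) = -48*5 = -240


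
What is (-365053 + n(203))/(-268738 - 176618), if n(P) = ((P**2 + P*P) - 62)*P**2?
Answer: -3393443351/445356 ≈ -7619.6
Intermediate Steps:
n(P) = P**2*(-62 + 2*P**2) (n(P) = ((P**2 + P**2) - 62)*P**2 = (2*P**2 - 62)*P**2 = (-62 + 2*P**2)*P**2 = P**2*(-62 + 2*P**2))
(-365053 + n(203))/(-268738 - 176618) = (-365053 + 2*203**2*(-31 + 203**2))/(-268738 - 176618) = (-365053 + 2*41209*(-31 + 41209))/(-445356) = (-365053 + 2*41209*41178)*(-1/445356) = (-365053 + 3393808404)*(-1/445356) = 3393443351*(-1/445356) = -3393443351/445356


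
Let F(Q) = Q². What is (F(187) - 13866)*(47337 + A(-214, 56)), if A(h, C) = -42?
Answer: 998066385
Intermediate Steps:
(F(187) - 13866)*(47337 + A(-214, 56)) = (187² - 13866)*(47337 - 42) = (34969 - 13866)*47295 = 21103*47295 = 998066385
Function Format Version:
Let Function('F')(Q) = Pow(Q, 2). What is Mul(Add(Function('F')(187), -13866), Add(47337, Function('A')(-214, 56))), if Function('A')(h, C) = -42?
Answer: 998066385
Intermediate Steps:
Mul(Add(Function('F')(187), -13866), Add(47337, Function('A')(-214, 56))) = Mul(Add(Pow(187, 2), -13866), Add(47337, -42)) = Mul(Add(34969, -13866), 47295) = Mul(21103, 47295) = 998066385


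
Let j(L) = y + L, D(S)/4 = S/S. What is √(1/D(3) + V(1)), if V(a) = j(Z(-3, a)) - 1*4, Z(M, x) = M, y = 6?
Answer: I*√3/2 ≈ 0.86602*I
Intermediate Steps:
D(S) = 4 (D(S) = 4*(S/S) = 4*1 = 4)
j(L) = 6 + L
V(a) = -1 (V(a) = (6 - 3) - 1*4 = 3 - 4 = -1)
√(1/D(3) + V(1)) = √(1/4 - 1) = √(¼ - 1) = √(-¾) = I*√3/2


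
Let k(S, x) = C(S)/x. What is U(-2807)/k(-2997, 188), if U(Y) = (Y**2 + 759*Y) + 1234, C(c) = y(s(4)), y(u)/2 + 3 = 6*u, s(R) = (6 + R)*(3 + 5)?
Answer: 10198060/9 ≈ 1.1331e+6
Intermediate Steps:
s(R) = 48 + 8*R (s(R) = (6 + R)*8 = 48 + 8*R)
y(u) = -6 + 12*u (y(u) = -6 + 2*(6*u) = -6 + 12*u)
C(c) = 954 (C(c) = -6 + 12*(48 + 8*4) = -6 + 12*(48 + 32) = -6 + 12*80 = -6 + 960 = 954)
U(Y) = 1234 + Y**2 + 759*Y
k(S, x) = 954/x
U(-2807)/k(-2997, 188) = (1234 + (-2807)**2 + 759*(-2807))/((954/188)) = (1234 + 7879249 - 2130513)/((954*(1/188))) = 5749970/(477/94) = 5749970*(94/477) = 10198060/9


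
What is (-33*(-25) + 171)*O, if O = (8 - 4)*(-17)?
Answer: -67728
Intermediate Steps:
O = -68 (O = 4*(-17) = -68)
(-33*(-25) + 171)*O = (-33*(-25) + 171)*(-68) = (825 + 171)*(-68) = 996*(-68) = -67728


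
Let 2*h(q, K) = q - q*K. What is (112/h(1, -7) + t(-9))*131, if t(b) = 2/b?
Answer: 32750/9 ≈ 3638.9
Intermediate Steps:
h(q, K) = q/2 - K*q/2 (h(q, K) = (q - q*K)/2 = (q - K*q)/2 = q/2 - K*q/2)
(112/h(1, -7) + t(-9))*131 = (112/(((½)*1*(1 - 1*(-7)))) + 2/(-9))*131 = (112/(((½)*1*(1 + 7))) + 2*(-⅑))*131 = (112/(((½)*1*8)) - 2/9)*131 = (112/4 - 2/9)*131 = (112*(¼) - 2/9)*131 = (28 - 2/9)*131 = (250/9)*131 = 32750/9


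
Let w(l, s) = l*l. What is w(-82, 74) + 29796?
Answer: 36520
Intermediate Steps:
w(l, s) = l²
w(-82, 74) + 29796 = (-82)² + 29796 = 6724 + 29796 = 36520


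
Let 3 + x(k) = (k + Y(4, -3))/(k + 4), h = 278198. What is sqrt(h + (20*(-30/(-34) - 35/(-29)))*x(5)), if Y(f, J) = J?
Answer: sqrt(608287816318)/1479 ≈ 527.33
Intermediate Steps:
x(k) = -3 + (-3 + k)/(4 + k) (x(k) = -3 + (k - 3)/(k + 4) = -3 + (-3 + k)/(4 + k))
sqrt(h + (20*(-30/(-34) - 35/(-29)))*x(5)) = sqrt(278198 + (20*(-30/(-34) - 35/(-29)))*((-15 - 2*5)/(4 + 5))) = sqrt(278198 + (20*(-30*(-1/34) - 35*(-1/29)))*((-15 - 10)/9)) = sqrt(278198 + (20*(15/17 + 35/29))*((1/9)*(-25))) = sqrt(278198 + (20*(1030/493))*(-25/9)) = sqrt(278198 + (20600/493)*(-25/9)) = sqrt(278198 - 515000/4437) = sqrt(1233849526/4437) = sqrt(608287816318)/1479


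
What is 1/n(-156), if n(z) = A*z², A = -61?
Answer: -1/1484496 ≈ -6.7363e-7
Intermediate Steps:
n(z) = -61*z²
1/n(-156) = 1/(-61*(-156)²) = 1/(-61*24336) = 1/(-1484496) = -1/1484496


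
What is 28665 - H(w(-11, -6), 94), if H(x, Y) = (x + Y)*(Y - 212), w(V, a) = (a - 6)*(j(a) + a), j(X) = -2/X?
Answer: 47781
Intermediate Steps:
w(V, a) = (-6 + a)*(a - 2/a) (w(V, a) = (a - 6)*(-2/a + a) = (-6 + a)*(a - 2/a))
H(x, Y) = (-212 + Y)*(Y + x) (H(x, Y) = (Y + x)*(-212 + Y) = (-212 + Y)*(Y + x))
28665 - H(w(-11, -6), 94) = 28665 - (94**2 - 212*94 - 212*(-2 + (-6)**2 - 6*(-6) + 12/(-6)) + 94*(-2 + (-6)**2 - 6*(-6) + 12/(-6))) = 28665 - (8836 - 19928 - 212*(-2 + 36 + 36 + 12*(-1/6)) + 94*(-2 + 36 + 36 + 12*(-1/6))) = 28665 - (8836 - 19928 - 212*(-2 + 36 + 36 - 2) + 94*(-2 + 36 + 36 - 2)) = 28665 - (8836 - 19928 - 212*68 + 94*68) = 28665 - (8836 - 19928 - 14416 + 6392) = 28665 - 1*(-19116) = 28665 + 19116 = 47781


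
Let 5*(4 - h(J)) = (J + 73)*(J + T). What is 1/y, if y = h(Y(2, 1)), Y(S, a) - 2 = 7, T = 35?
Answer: -5/3588 ≈ -0.0013935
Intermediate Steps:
Y(S, a) = 9 (Y(S, a) = 2 + 7 = 9)
h(J) = 4 - (35 + J)*(73 + J)/5 (h(J) = 4 - (J + 73)*(J + 35)/5 = 4 - (73 + J)*(35 + J)/5 = 4 - (35 + J)*(73 + J)/5)
y = -3588/5 (y = -507 - 108/5*9 - ⅕*9² = -507 - 972/5 - ⅕*81 = -507 - 972/5 - 81/5 = -3588/5 ≈ -717.60)
1/y = 1/(-3588/5) = -5/3588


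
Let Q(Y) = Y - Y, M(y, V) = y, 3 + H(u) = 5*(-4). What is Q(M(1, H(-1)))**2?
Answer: 0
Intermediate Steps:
H(u) = -23 (H(u) = -3 + 5*(-4) = -3 - 20 = -23)
Q(Y) = 0
Q(M(1, H(-1)))**2 = 0**2 = 0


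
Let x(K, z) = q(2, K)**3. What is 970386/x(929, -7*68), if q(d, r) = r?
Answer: 970386/801765089 ≈ 0.0012103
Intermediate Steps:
x(K, z) = K**3
970386/x(929, -7*68) = 970386/(929**3) = 970386/801765089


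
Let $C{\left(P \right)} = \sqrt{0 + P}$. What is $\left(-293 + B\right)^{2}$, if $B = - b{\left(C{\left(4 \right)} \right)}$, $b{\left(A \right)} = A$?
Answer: $87025$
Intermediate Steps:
$C{\left(P \right)} = \sqrt{P}$
$B = -2$ ($B = - \sqrt{4} = \left(-1\right) 2 = -2$)
$\left(-293 + B\right)^{2} = \left(-293 - 2\right)^{2} = \left(-295\right)^{2} = 87025$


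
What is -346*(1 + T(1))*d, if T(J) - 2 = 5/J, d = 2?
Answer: -5536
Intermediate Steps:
T(J) = 2 + 5/J
-346*(1 + T(1))*d = -346*(1 + (2 + 5/1))*2 = -346*(1 + (2 + 5*1))*2 = -346*(1 + (2 + 5))*2 = -346*(1 + 7)*2 = -2768*2 = -346*16 = -5536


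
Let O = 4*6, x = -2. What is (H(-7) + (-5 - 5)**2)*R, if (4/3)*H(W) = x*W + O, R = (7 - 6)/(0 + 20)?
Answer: 257/40 ≈ 6.4250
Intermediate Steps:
O = 24
R = 1/20 ≈ 0.050000
H(W) = 18 - 3*W/2 (H(W) = 3*(-2*W + 24)/4 = 3*(24 - 2*W)/4 = 18 - 3*W/2)
(H(-7) + (-5 - 5)**2)*R = ((18 - 3/2*(-7)) + (-5 - 5)**2)*(1/20) = ((18 + 21/2) + (-10)**2)*(1/20) = (57/2 + 100)*(1/20) = (257/2)*(1/20) = 257/40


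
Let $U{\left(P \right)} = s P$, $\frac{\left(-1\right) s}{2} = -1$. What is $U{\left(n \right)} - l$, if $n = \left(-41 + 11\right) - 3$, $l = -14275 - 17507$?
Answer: $31716$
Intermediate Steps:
$s = 2$ ($s = \left(-2\right) \left(-1\right) = 2$)
$l = -31782$ ($l = -14275 - 17507 = -31782$)
$n = -33$ ($n = -30 - 3 = -33$)
$U{\left(P \right)} = 2 P$
$U{\left(n \right)} - l = 2 \left(-33\right) - -31782 = -66 + 31782 = 31716$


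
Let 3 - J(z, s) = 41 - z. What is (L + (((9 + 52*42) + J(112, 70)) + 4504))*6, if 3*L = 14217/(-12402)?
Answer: 83969203/2067 ≈ 40624.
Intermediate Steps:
J(z, s) = -38 + z (J(z, s) = 3 - (41 - z) = 3 + (-41 + z) = -38 + z)
L = -4739/12402 (L = (14217/(-12402))/3 = (14217*(-1/12402))/3 = (⅓)*(-4739/4134) = -4739/12402 ≈ -0.38212)
(L + (((9 + 52*42) + J(112, 70)) + 4504))*6 = (-4739/12402 + (((9 + 52*42) + (-38 + 112)) + 4504))*6 = (-4739/12402 + (((9 + 2184) + 74) + 4504))*6 = (-4739/12402 + ((2193 + 74) + 4504))*6 = (-4739/12402 + (2267 + 4504))*6 = (-4739/12402 + 6771)*6 = (83969203/12402)*6 = 83969203/2067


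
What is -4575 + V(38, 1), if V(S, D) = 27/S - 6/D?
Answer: -174051/38 ≈ -4580.3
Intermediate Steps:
V(S, D) = -6/D + 27/S
-4575 + V(38, 1) = -4575 + (-6/1 + 27/38) = -4575 + (-6*1 + 27*(1/38)) = -4575 + (-6 + 27/38) = -4575 - 201/38 = -174051/38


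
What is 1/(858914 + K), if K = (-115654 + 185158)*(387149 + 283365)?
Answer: 1/46604263970 ≈ 2.1457e-11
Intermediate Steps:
K = 46603405056 (K = 69504*670514 = 46603405056)
1/(858914 + K) = 1/(858914 + 46603405056) = 1/46604263970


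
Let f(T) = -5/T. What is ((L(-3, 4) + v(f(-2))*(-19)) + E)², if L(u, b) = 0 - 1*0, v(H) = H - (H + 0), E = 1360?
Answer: 1849600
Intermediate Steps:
v(H) = 0 (v(H) = H - H = 0)
L(u, b) = 0 (L(u, b) = 0 + 0 = 0)
((L(-3, 4) + v(f(-2))*(-19)) + E)² = ((0 + 0*(-19)) + 1360)² = ((0 + 0) + 1360)² = (0 + 1360)² = 1360² = 1849600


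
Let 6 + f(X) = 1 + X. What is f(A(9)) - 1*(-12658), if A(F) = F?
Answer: 12662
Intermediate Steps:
f(X) = -5 + X (f(X) = -6 + (1 + X) = -5 + X)
f(A(9)) - 1*(-12658) = (-5 + 9) - 1*(-12658) = 4 + 12658 = 12662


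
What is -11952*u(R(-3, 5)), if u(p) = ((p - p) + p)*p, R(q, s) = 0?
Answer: 0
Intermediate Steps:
u(p) = p² (u(p) = (0 + p)*p = p*p = p²)
-11952*u(R(-3, 5)) = -11952*0² = -11952*0 = 0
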